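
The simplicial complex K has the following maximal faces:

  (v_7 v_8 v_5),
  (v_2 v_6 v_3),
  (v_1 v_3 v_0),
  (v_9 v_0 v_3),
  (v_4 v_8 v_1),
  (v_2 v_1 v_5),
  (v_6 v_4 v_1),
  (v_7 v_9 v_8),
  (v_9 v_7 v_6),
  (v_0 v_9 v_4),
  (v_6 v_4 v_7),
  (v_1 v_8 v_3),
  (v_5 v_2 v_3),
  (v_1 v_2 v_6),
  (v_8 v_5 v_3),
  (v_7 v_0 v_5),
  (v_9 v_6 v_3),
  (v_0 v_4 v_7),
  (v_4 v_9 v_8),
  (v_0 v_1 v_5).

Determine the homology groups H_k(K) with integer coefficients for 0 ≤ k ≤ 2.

H_0 = Z,  H_1 = Z ⊕ Z_2,  H_2 = 0.

Fix the vertex order v_0 < v_1 < v_2 < v_3 < v_4 < v_5 < v_6 < v_7 < v_8 < v_9 and write every simplex with vertices in increasing order. Then dim K = 2 and the simplices of K are:

  0-simplices (10): [v_0], [v_1], [v_2], [v_3], [v_4], [v_5], [v_6], [v_7], [v_8], [v_9]
  1-simplices (30): (30 of them)
  2-simplices (20): (20 of them)

so the chain groups are C_0 ≅ Z^10, C_1 ≅ Z^30, C_2 ≅ Z^20.

The boundary map ∂_1: C_1 → C_0 is given by ∂[p,q] = [q] − [p]. For instance
  ∂[v_1,v_2] = [v_2] − [v_1].
The resulting 10×30 matrix has rank 9, and its Smith normal form has invariant factors (1,1,1,1,1,1,1,1,1).

∂_2: C_2 → C_1 acts by ∂[p,q,r] = [q,r] − [p,r] + [p,q]. For instance
  ∂[v_3,v_6,v_9] = [v_6,v_9] − [v_3,v_9] + [v_3,v_6],
  ∂[v_7,v_8,v_9] = [v_8,v_9] − [v_7,v_9] + [v_7,v_8].
The resulting 30×20 matrix has rank 20, and its Smith normal form has invariant factors (1,1,1,1,1,1,1,1,1,1,1,1,1,1,1,1,1,1,1,2).

Now H_k = ker ∂_k / im ∂_{k+1}, so:

  H_0: rank C_0 − rank ∂_1 = 10 − 9 = 1, and the invariant factors of ∂_1 are all 1, so H_0 ≅ Z.
  H_1: rank ker ∂_1 − rank ∂_2 = (30 − 9) − 20 = 1, and ∂_2 has invariant factor 2 > 1, so H_1 ≅ Z ⊕ Z_2.
  H_2: rank ker ∂_2 − rank ∂_3 = (20 − 20) − 0 = 0, and there is no ∂_3, so H_2 ≅ 0.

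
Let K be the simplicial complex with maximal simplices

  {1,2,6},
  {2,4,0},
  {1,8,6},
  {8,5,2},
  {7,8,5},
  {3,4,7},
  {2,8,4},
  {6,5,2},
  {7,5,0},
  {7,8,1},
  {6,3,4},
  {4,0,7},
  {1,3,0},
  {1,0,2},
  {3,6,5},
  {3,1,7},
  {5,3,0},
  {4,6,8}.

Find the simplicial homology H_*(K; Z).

We work with the vertex ordering 0 < 1 < 2 < 3 < 4 < 5 < 6 < 7 < 8. The simplices of K, each written with vertices in increasing order, are:

  0-simplices (9): [0], [1], [2], [3], [4], [5], [6], [7], [8]
  1-simplices (27): (27 of them)
  2-simplices (18): [0,1,2], [0,1,3], [0,2,4], [0,3,5], [0,4,7], [0,5,7], [1,2,6], [1,3,7], [1,6,8], [1,7,8], [2,4,8], [2,5,6], [2,5,8], [3,4,6], [3,4,7], [3,5,6], [4,6,8], [5,7,8]

so the chain groups are C_0 ≅ Z^9, C_1 ≅ Z^27, C_2 ≅ Z^18.

The boundary map ∂_1: C_1 → C_0 sends each edge [p,q] (with p < q) to q − p. For instance
  ∂[0,4] = [4] − [0].
This gives a 9×27 integer matrix of rank 8; reducing to Smith normal form yields diagonal entries (1,1,1,1,1,1,1,1).

The boundary map ∂_2: C_2 → C_1 maps a triangle to the signed sum of its edges. For instance
  ∂[0,5,7] = [5,7] − [0,7] + [0,5],
  ∂[2,4,8] = [4,8] − [2,8] + [2,4].
The 27×18 boundary matrix has rank 18 and Smith normal form diag(1,1,1,1,1,1,1,1,1,1,1,1,1,1,1,1,1,2).

Now H_k = ker ∂_k / im ∂_{k+1}, so:

  H_0: rank C_0 − rank ∂_1 = 9 − 8 = 1, and the invariant factors of ∂_1 are all 1, so H_0 = Z.
  H_1: rank ker ∂_1 − rank ∂_2 = (27 − 8) − 18 = 1, and ∂_2 has invariant factor 2 > 1, so H_1 = Z ⊕ Z_2.
  H_2: rank ker ∂_2 − rank ∂_3 = (18 − 18) − 0 = 0, and there is no ∂_3, so H_2 = 0.

(K is a triangulation of the Klein bottle.)

H_0 ≅ Z,  H_1 ≅ Z ⊕ Z_2,  H_2 = 0.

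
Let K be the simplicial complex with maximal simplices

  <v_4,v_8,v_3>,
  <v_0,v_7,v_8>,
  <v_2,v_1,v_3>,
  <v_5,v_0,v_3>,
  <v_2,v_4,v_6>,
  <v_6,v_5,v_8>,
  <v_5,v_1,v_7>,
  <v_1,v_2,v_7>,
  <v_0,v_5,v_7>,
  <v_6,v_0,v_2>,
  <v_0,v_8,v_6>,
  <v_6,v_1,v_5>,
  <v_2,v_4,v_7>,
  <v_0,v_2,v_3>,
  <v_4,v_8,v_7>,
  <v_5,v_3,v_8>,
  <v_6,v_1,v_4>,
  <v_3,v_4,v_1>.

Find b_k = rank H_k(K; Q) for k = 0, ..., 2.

b_0 = 1, b_1 = 1, b_2 = 0.

Fix the vertex order v_0 < v_1 < v_2 < v_3 < v_4 < v_5 < v_6 < v_7 < v_8 and write every simplex with vertices in increasing order. Then dim K = 2 and the simplices of K are:

  0-simplices (9): [v_0], [v_1], [v_2], [v_3], [v_4], [v_5], [v_6], [v_7], [v_8]
  1-simplices (27): (27 of them)
  2-simplices (18): (18 of them)

so the chain groups are C_0 ≅ Z^9, C_1 ≅ Z^27, C_2 ≅ Z^18.

The boundary map ∂_1: C_1 → C_0 is given by ∂[p,q] = [q] − [p]. For instance
  ∂[v_5,v_8] = [v_8] − [v_5].
The 9×27 boundary matrix has rank 8 and Smith normal form diag(1,1,1,1,1,1,1,1).

The boundary map ∂_2: C_2 → C_1 sends each 2-simplex [p,q,r] to [q,r] − [p,r] + [p,q]. For instance
  ∂[v_1,v_2,v_3] = [v_2,v_3] − [v_1,v_3] + [v_1,v_2],
  ∂[v_2,v_4,v_7] = [v_4,v_7] − [v_2,v_7] + [v_2,v_4].
This gives a 27×18 integer matrix of rank 18; reducing to Smith normal form yields diagonal entries (1,1,1,1,1,1,1,1,1,1,1,1,1,1,1,1,1,2).

Now H_k = ker ∂_k / im ∂_{k+1}, so:

  H_0: rank C_0 − rank ∂_1 = 9 − 8 = 1, and the invariant factors of ∂_1 are all 1, so H_0 = Z.
  H_1: rank ker ∂_1 − rank ∂_2 = (27 − 8) − 18 = 1, and ∂_2 has invariant factor 2 > 1, so H_1 = Z ⊕ Z/2Z.
  H_2: rank ker ∂_2 − rank ∂_3 = (18 − 18) − 0 = 0, and there is no ∂_3, so H_2 = 0.

Hence the Betti numbers are b_0 = 1, b_1 = 1, b_2 = 0.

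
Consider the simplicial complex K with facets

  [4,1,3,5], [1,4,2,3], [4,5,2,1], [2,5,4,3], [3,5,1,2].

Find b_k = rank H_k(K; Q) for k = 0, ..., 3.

b_0 = 1, b_1 = 0, b_2 = 0, b_3 = 1.

Take the total order 1 < 2 < 3 < 4 < 5 on the vertex set. Then K (dimension 3) consists of the simplices:

  0-simplices (5): [1], [2], [3], [4], [5]
  1-simplices (10): [1,2], [1,3], [1,4], [1,5], [2,3], [2,4], [2,5], [3,4], [3,5], [4,5]
  2-simplices (10): [1,2,3], [1,2,4], [1,2,5], [1,3,4], [1,3,5], [1,4,5], [2,3,4], [2,3,5], [2,4,5], [3,4,5]
  3-simplices (5): [1,2,3,4], [1,2,3,5], [1,2,4,5], [1,3,4,5], [2,3,4,5]

so the chain groups are C_0 ≅ Z^5, C_1 ≅ Z^10, C_2 ≅ Z^10, C_3 ≅ Z^5.

Boundary ∂_1: C_1 → C_0 maps an edge to its endpoints' difference, ∂[p,q] = q − p.
This gives a 5×10 integer matrix of rank 4; reducing to Smith normal form yields diagonal entries (1,1,1,1).

Boundary ∂_2: C_2 → C_1 acts by ∂[p,q,r] = [q,r] − [p,r] + [p,q]. For instance
  ∂[3,4,5] = [4,5] − [3,5] + [3,4],
  ∂[1,4,5] = [4,5] − [1,5] + [1,4].
This gives a 10×10 integer matrix of rank 6; reducing to Smith normal form yields diagonal entries (1,1,1,1,1,1).

Boundary ∂_3: C_3 → C_2 sends each 3-simplex σ to the alternating sum Σ_i (−1)^i (σ with its i-th vertex removed). For instance
  ∂[1,2,4,5] = [2,4,5] − [1,4,5] + [1,2,5] − [1,2,4],
  ∂[1,2,3,5] = [2,3,5] − [1,3,5] + [1,2,5] − [1,2,3].
This gives a 10×5 integer matrix of rank 4; reducing to Smith normal form yields diagonal entries (1,1,1,1).

Now H_k = ker ∂_k / im ∂_{k+1}, so:

  H_0: rank C_0 − rank ∂_1 = 5 − 4 = 1, and the invariant factors of ∂_1 are all 1, so H_0 = Z.
  H_1: rank ker ∂_1 − rank ∂_2 = (10 − 4) − 6 = 0, and the invariant factors of ∂_2 are all 1, so H_1 = 0.
  H_2: rank ker ∂_2 − rank ∂_3 = (10 − 6) − 4 = 0, and the invariant factors of ∂_3 are all 1, so H_2 = 0.
  H_3: rank ker ∂_3 − rank ∂_4 = (5 − 4) − 0 = 1, and there is no ∂_4, so H_3 = Z.

(K is a triangulation of the 3-sphere S^3.)

Hence the Betti numbers are b_0 = 1, b_1 = 0, b_2 = 0, b_3 = 1.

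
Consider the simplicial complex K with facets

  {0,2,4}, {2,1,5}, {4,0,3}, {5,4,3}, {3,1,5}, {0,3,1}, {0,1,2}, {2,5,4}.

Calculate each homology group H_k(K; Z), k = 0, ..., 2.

H_0 ≅ Z,  H_1 = 0,  H_2 ≅ Z.

Fix the vertex order 0 < 1 < 2 < 3 < 4 < 5 and write every simplex with vertices in increasing order. Then dim K = 2 and the simplices of K are:

  0-simplices (6): [0], [1], [2], [3], [4], [5]
  1-simplices (12): [0,1], [0,2], [0,3], [0,4], [1,2], [1,3], [1,5], [2,4], [2,5], [3,4], [3,5], [4,5]
  2-simplices (8): [0,1,2], [0,1,3], [0,2,4], [0,3,4], [1,2,5], [1,3,5], [2,4,5], [3,4,5]

so the chain groups are C_0 ≅ Z^6, C_1 ≅ Z^12, C_2 ≅ Z^8.

∂_1: C_1 → C_0 is given by ∂[p,q] = [q] − [p]. For instance
  ∂[1,3] = [3] − [1].
The resulting 6×12 matrix has rank 5, and its Smith normal form has invariant factors (1,1,1,1,1).

∂_2: C_2 → C_1 maps a triangle to the signed sum of its edges. For instance
  ∂[0,1,2] = [1,2] − [0,2] + [0,1],
  ∂[3,4,5] = [4,5] − [3,5] + [3,4].
The 12×8 boundary matrix has rank 7 and Smith normal form diag(1,1,1,1,1,1,1).

Now H_k = ker ∂_k / im ∂_{k+1}, so:

  H_0: rank C_0 − rank ∂_1 = 6 − 5 = 1, and the invariant factors of ∂_1 are all 1, so H_0 = Z.
  H_1: rank ker ∂_1 − rank ∂_2 = (12 − 5) − 7 = 0, and the invariant factors of ∂_2 are all 1, so H_1 = 0.
  H_2: rank ker ∂_2 − rank ∂_3 = (8 − 7) − 0 = 1, and there is no ∂_3, so H_2 = Z.

(K is a triangulation of the 2-sphere S^2.)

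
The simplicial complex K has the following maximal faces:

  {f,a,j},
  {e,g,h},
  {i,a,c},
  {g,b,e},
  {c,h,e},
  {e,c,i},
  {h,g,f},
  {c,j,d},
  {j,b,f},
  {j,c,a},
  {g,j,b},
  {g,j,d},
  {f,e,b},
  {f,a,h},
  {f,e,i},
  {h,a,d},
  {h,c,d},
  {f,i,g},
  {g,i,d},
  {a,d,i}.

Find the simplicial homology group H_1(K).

H_1 ≅ Z × Z/2.

Fix the vertex order a < b < c < d < e < f < g < h < i < j and write every simplex with vertices in increasing order. Then dim K = 2 and the simplices of K are:

  0-simplices (10): a, b, c, d, e, f, g, h, i, j
  1-simplices (30): ac, ad, af, ah, ai, aj, be, bf, bg, bj, cd, ce, ch, ci, cj, dg, dh, di, dj, ef, eg, eh, ei, fg, fh, fi, fj, gh, gi, gj
  2-simplices (20): aci, acj, adh, adi, afh, afj, bef, beg, bfj, bgj, cdh, cdj, ceh, cei, dgi, dgj, efi, egh, fgh, fgi

Hence C_0 ≅ Z^10, C_1 ≅ Z^30, C_2 ≅ Z^20.

Boundary ∂_1: C_1 → C_0 is given by ∂[p,q] = [q] − [p]. For instance
  ∂gj = j − g.
As a 10×30 matrix over Z this has rank 9, with invariant factors (1,1,1,1,1,1,1,1,1).

Boundary ∂_2: C_2 → C_1 sends each 2-simplex [p,q,r] to [q,r] − [p,r] + [p,q]. For instance
  ∂fgh = gh − fh + fg,
  ∂egh = gh − eh + eg.
This gives a 30×20 integer matrix of rank 20; reducing to Smith normal form yields diagonal entries (1,1,1,1,1,1,1,1,1,1,1,1,1,1,1,1,1,1,1,2).

Computing H_k = (kernel of ∂_k) / (image of ∂_{k+1}):

  H_1: rank ker ∂_1 − rank ∂_2 = (30 − 9) − 20 = 1, and ∂_2 has invariant factor 2 > 1, so H_1 = Z × Z/2.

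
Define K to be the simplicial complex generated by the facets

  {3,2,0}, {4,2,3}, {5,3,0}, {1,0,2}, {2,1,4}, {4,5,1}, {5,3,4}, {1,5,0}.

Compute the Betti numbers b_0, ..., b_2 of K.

b_0 = 1, b_1 = 0, b_2 = 1.

Take the total order 0 < 1 < 2 < 3 < 4 < 5 on the vertex set. Then K (dimension 2) consists of the simplices:

  0-simplices (6): [0], [1], [2], [3], [4], [5]
  1-simplices (12): [0,1], [0,2], [0,3], [0,5], [1,2], [1,4], [1,5], [2,3], [2,4], [3,4], [3,5], [4,5]
  2-simplices (8): [0,1,2], [0,1,5], [0,2,3], [0,3,5], [1,2,4], [1,4,5], [2,3,4], [3,4,5]

giving chain groups C_0 ≅ Z^6, C_1 ≅ Z^12, C_2 ≅ Z^8.

The boundary map ∂_1: C_1 → C_0 sends each edge [p,q] (with p < q) to q − p.
The resulting 6×12 matrix has rank 5, and its Smith normal form has invariant factors (1,1,1,1,1).

The boundary map ∂_2: C_2 → C_1 maps a triangle to the signed sum of its edges. For instance
  ∂[2,3,4] = [3,4] − [2,4] + [2,3],
  ∂[0,3,5] = [3,5] − [0,5] + [0,3].
The 12×8 boundary matrix has rank 7 and Smith normal form diag(1,1,1,1,1,1,1).

Reading off H_k = ker ∂_k / im ∂_{k+1}:

  H_0: rank C_0 − rank ∂_1 = 6 − 5 = 1, and the invariant factors of ∂_1 are all 1, so H_0 = Z.
  H_1: rank ker ∂_1 − rank ∂_2 = (12 − 5) − 7 = 0, and the invariant factors of ∂_2 are all 1, so H_1 = 0.
  H_2: rank ker ∂_2 − rank ∂_3 = (8 − 7) − 0 = 1, and there is no ∂_3, so H_2 = Z.

(K is a triangulation of the 2-sphere S^2.)

Hence the Betti numbers are b_0 = 1, b_1 = 0, b_2 = 1.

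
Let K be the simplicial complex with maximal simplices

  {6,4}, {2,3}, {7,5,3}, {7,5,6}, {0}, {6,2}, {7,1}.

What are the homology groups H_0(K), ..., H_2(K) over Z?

K has 8 vertices, 9 edges, 2 triangles.
rank ∂_0 = 0, rank ∂_1 = 6 ⇒ b_0 = 8 − 0 − 6 = 2; all invariant factors of ∂_1 are 1 so no torsion. So H_0 ≅ Z^2.
rank ∂_1 = 6, rank ∂_2 = 2 ⇒ b_1 = 9 − 6 − 2 = 1; all invariant factors of ∂_2 are 1 so no torsion. So H_1 ≅ Z.
rank ∂_2 = 2, rank ∂_3 = 0 ⇒ b_2 = 2 − 2 − 0 = 0. So H_2 ≅ 0.

H_0 ≅ Z^2,  H_1 ≅ Z,  H_2 = 0.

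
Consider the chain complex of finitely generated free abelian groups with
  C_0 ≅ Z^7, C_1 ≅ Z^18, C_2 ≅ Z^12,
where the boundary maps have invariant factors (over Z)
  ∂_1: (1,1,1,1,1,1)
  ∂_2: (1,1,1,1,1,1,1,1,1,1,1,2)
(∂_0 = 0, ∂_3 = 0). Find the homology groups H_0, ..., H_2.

H_0: b_0 = 7 − 0 − 6 = 1; torsion from ∂_1 factors > 1: none. So H_0 = Z.
H_1: b_1 = 18 − 6 − 12 = 0; torsion from ∂_2 factors > 1: [2]. So H_1 = Z/2.
H_2: b_2 = 12 − 12 − 0 = 0; torsion from ∂_3 factors > 1: none. So H_2 = 0.

H_0 = Z,  H_1 = Z/2,  H_2 = 0.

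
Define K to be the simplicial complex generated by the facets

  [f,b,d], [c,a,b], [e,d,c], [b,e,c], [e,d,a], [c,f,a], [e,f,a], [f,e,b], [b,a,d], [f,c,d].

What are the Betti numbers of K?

b_0 = 1, b_1 = 0, b_2 = 0.

Take the total order a < b < c < d < e < f on the vertex set. Then K (dimension 2) consists of the simplices:

  0-simplices (6): a, b, c, d, e, f
  1-simplices (15): ab, ac, ad, ae, af, bc, bd, be, bf, cd, ce, cf, de, df, ef
  2-simplices (10): abc, abd, acf, ade, aef, bce, bdf, bef, cde, cdf

Hence C_0 ≅ Z^6, C_1 ≅ Z^15, C_2 ≅ Z^10.

Boundary ∂_1: C_1 → C_0 is given by ∂[p,q] = [q] − [p]. For instance
  ∂bf = f − b.
The 6×15 boundary matrix has rank 5 and Smith normal form diag(1,1,1,1,1).

The boundary map ∂_2: C_2 → C_1 sends each 2-simplex [p,q,r] to [q,r] − [p,r] + [p,q]. For instance
  ∂bce = ce − be + bc,
  ∂bef = ef − bf + be.
This gives a 15×10 integer matrix of rank 10; reducing to Smith normal form yields diagonal entries (1,1,1,1,1,1,1,1,1,2).

Computing H_k = (kernel of ∂_k) / (image of ∂_{k+1}):

  H_0: rank C_0 − rank ∂_1 = 6 − 5 = 1, and the invariant factors of ∂_1 are all 1, so H_0 ≅ Z.
  H_1: rank ker ∂_1 − rank ∂_2 = (15 − 5) − 10 = 0, and ∂_2 has invariant factor 2 > 1, so H_1 ≅ Z_2.
  H_2: rank ker ∂_2 − rank ∂_3 = (10 − 10) − 0 = 0, and there is no ∂_3, so H_2 ≅ 0.

As a check, the Euler characteristic is 6 − 15 + 10 = 1, which agrees with 1 − 0 + 0 = 1.
(K is a triangulation of the real projective plane RP^2.)

Hence the Betti numbers are b_0 = 1, b_1 = 0, b_2 = 0.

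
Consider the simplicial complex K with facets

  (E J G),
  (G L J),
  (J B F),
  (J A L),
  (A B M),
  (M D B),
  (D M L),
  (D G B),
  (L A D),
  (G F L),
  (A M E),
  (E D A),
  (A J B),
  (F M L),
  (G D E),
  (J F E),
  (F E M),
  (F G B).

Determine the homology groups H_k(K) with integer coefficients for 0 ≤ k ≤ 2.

H_0 ≅ Z,  H_1 ≅ Z ⊕ Z/2Z,  H_2 = 0.

We work with the vertex ordering A < B < D < E < F < G < J < L < M. The simplices of K, each written with vertices in increasing order, are:

  0-simplices (9): A, B, D, E, F, G, J, L, M
  1-simplices (27): AB, AD, AE, AJ, AL, AM, BD, BF, BG, BJ, BM, DE, DG, DL, DM, EF, EG, EJ, EM, FG, FJ, FL, FM, GJ, GL, JL, LM
  2-simplices (18): ABJ, ABM, ADE, ADL, AEM, AJL, BDG, BDM, BFG, BFJ, DEG, DLM, EFJ, EFM, EGJ, FGL, FLM, GJL

Hence C_0 ≅ Z^9, C_1 ≅ Z^27, C_2 ≅ Z^18.

∂_1: C_1 → C_0 sends each edge [p,q] (with p < q) to q − p. For instance
  ∂DL = L − D.
This gives a 9×27 integer matrix of rank 8; reducing to Smith normal form yields diagonal entries (1,1,1,1,1,1,1,1).

∂_2: C_2 → C_1 sends each 2-simplex [p,q,r] to [q,r] − [p,r] + [p,q]. For instance
  ∂EFJ = FJ − EJ + EF,
  ∂ADE = DE − AE + AD.
As a 27×18 matrix over Z this has rank 18, with invariant factors (1,1,1,1,1,1,1,1,1,1,1,1,1,1,1,1,1,2).

From H_k ≅ ker(∂_k) / im(∂_{k+1}) we obtain:

  H_0: rank C_0 − rank ∂_1 = 9 − 8 = 1, and the invariant factors of ∂_1 are all 1, so H_0 = Z.
  H_1: rank ker ∂_1 − rank ∂_2 = (27 − 8) − 18 = 1, and ∂_2 has invariant factor 2 > 1, so H_1 = Z ⊕ Z/2Z.
  H_2: rank ker ∂_2 − rank ∂_3 = (18 − 18) − 0 = 0, and there is no ∂_3, so H_2 = 0.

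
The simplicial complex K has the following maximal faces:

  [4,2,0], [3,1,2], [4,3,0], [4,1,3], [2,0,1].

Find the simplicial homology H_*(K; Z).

H_0 ≅ Z,  H_1 ≅ Z,  H_2 = 0.

We work with the vertex ordering 0 < 1 < 2 < 3 < 4. The simplices of K, each written with vertices in increasing order, are:

  0-simplices (5): [0], [1], [2], [3], [4]
  1-simplices (10): [0,1], [0,2], [0,3], [0,4], [1,2], [1,3], [1,4], [2,3], [2,4], [3,4]
  2-simplices (5): [0,1,2], [0,2,4], [0,3,4], [1,2,3], [1,3,4]

giving chain groups C_0 ≅ Z^5, C_1 ≅ Z^10, C_2 ≅ Z^5.

Boundary ∂_1: C_1 → C_0 sends each edge [p,q] (with p < q) to q − p. For instance
  ∂[0,3] = [3] − [0].
This gives a 5×10 integer matrix of rank 4; reducing to Smith normal form yields diagonal entries (1,1,1,1).

Boundary ∂_2: C_2 → C_1 maps a triangle to the signed sum of its edges. For instance
  ∂[0,2,4] = [2,4] − [0,4] + [0,2],
  ∂[0,3,4] = [3,4] − [0,4] + [0,3].
The 10×5 boundary matrix has rank 5 and Smith normal form diag(1,1,1,1,1).

Now H_k = ker ∂_k / im ∂_{k+1}, so:

  H_0: rank C_0 − rank ∂_1 = 5 − 4 = 1, and the invariant factors of ∂_1 are all 1, so H_0 = Z.
  H_1: rank ker ∂_1 − rank ∂_2 = (10 − 4) − 5 = 1, and the invariant factors of ∂_2 are all 1, so H_1 = Z.
  H_2: rank ker ∂_2 − rank ∂_3 = (5 − 5) − 0 = 0, and there is no ∂_3, so H_2 = 0.

As a check, the Euler characteristic is 5 − 10 + 5 = 0, which agrees with 1 − 1 + 0 = 0.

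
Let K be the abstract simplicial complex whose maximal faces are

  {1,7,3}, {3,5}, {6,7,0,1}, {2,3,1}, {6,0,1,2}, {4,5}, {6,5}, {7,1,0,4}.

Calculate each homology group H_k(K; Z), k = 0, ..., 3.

K has 8 vertices, 18 edges, 12 triangles, 3 3-simplices.
rank ∂_0 = 0, rank ∂_1 = 7 ⇒ b_0 = 8 − 0 − 7 = 1; all invariant factors of ∂_1 are 1 so no torsion. So H_0 = Z.
rank ∂_1 = 7, rank ∂_2 = 9 ⇒ b_1 = 18 − 7 − 9 = 2; all invariant factors of ∂_2 are 1 so no torsion. So H_1 = Z^2.
rank ∂_2 = 9, rank ∂_3 = 3 ⇒ b_2 = 12 − 9 − 3 = 0; all invariant factors of ∂_3 are 1 so no torsion. So H_2 = 0.
rank ∂_3 = 3, rank ∂_4 = 0 ⇒ b_3 = 3 − 3 − 0 = 0. So H_3 = 0.

H_0 = Z,  H_1 = Z^2,  H_2 = 0,  H_3 = 0.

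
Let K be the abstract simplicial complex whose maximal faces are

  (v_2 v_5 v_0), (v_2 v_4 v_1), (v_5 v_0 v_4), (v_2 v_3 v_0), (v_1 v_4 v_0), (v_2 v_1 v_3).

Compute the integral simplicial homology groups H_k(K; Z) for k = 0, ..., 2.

H_0 ≅ Z,  H_1 ≅ Z,  H_2 = 0.

Take the total order v_0 < v_1 < v_2 < v_3 < v_4 < v_5 on the vertex set. Then K (dimension 2) consists of the simplices:

  0-simplices (6): [v_0], [v_1], [v_2], [v_3], [v_4], [v_5]
  1-simplices (12): [v_0,v_1], [v_0,v_2], [v_0,v_3], [v_0,v_4], [v_0,v_5], [v_1,v_2], [v_1,v_3], [v_1,v_4], [v_2,v_3], [v_2,v_4], [v_2,v_5], [v_4,v_5]
  2-simplices (6): [v_0,v_1,v_4], [v_0,v_2,v_3], [v_0,v_2,v_5], [v_0,v_4,v_5], [v_1,v_2,v_3], [v_1,v_2,v_4]

giving chain groups C_0 ≅ Z^6, C_1 ≅ Z^12, C_2 ≅ Z^6.

∂_1: C_1 → C_0 maps an edge to its endpoints' difference, ∂[p,q] = q − p. For instance
  ∂[v_2,v_4] = [v_4] − [v_2].
This gives a 6×12 integer matrix of rank 5; reducing to Smith normal form yields diagonal entries (1,1,1,1,1).

The boundary map ∂_2: C_2 → C_1 maps a triangle to the signed sum of its edges. For instance
  ∂[v_1,v_2,v_4] = [v_2,v_4] − [v_1,v_4] + [v_1,v_2],
  ∂[v_0,v_2,v_3] = [v_2,v_3] − [v_0,v_3] + [v_0,v_2].
This gives a 12×6 integer matrix of rank 6; reducing to Smith normal form yields diagonal entries (1,1,1,1,1,1).

Computing H_k = (kernel of ∂_k) / (image of ∂_{k+1}):

  H_0: rank C_0 − rank ∂_1 = 6 − 5 = 1, and the invariant factors of ∂_1 are all 1, so H_0 ≅ Z.
  H_1: rank ker ∂_1 − rank ∂_2 = (12 − 5) − 6 = 1, and the invariant factors of ∂_2 are all 1, so H_1 ≅ Z.
  H_2: rank ker ∂_2 − rank ∂_3 = (6 − 6) − 0 = 0, and there is no ∂_3, so H_2 ≅ 0.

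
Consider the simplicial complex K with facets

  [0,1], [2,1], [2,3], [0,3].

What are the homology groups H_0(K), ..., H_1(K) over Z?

Take the total order 0 < 1 < 2 < 3 on the vertex set. Then K (dimension 1) consists of the simplices:

  0-simplices (4): [0], [1], [2], [3]
  1-simplices (4): [0,1], [0,3], [1,2], [2,3]

giving chain groups C_0 ≅ Z^4, C_1 ≅ Z^4.

Boundary ∂_1: C_1 → C_0 is given by ∂[p,q] = [q] − [p]. For instance
  ∂[0,1] = [1] − [0].
The 4×4 boundary matrix has rank 3 and Smith normal form diag(1,1,1).

From H_k ≅ ker(∂_k) / im(∂_{k+1}) we obtain:

  H_0: rank C_0 − rank ∂_1 = 4 − 3 = 1, and the invariant factors of ∂_1 are all 1, so H_0 ≅ Z.
  H_1: rank ker ∂_1 − rank ∂_2 = (4 − 3) − 0 = 1, and there is no ∂_2, so H_1 ≅ Z.

As a check, the Euler characteristic is 4 − 4 = 0, which agrees with 1 − 1 = 0.

H_0 = Z,  H_1 = Z.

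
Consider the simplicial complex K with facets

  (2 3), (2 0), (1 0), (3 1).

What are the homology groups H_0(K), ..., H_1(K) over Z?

Order the vertices as 0 < 1 < 2 < 3. Listing each simplex with vertices in this order, K has dimension 1 with simplices:

  0-simplices (4): [0], [1], [2], [3]
  1-simplices (4): [0,1], [0,2], [1,3], [2,3]

so the chain groups are C_0 ≅ Z^4, C_1 ≅ Z^4.

The boundary map ∂_1: C_1 → C_0 sends each edge [p,q] (with p < q) to q − p.
As a 4×4 matrix over Z this has rank 3, with invariant factors (1,1,1).

Reading off H_k = ker ∂_k / im ∂_{k+1}:

  H_0: rank C_0 − rank ∂_1 = 4 − 3 = 1, and the invariant factors of ∂_1 are all 1, so H_0 = Z.
  H_1: rank ker ∂_1 − rank ∂_2 = (4 − 3) − 0 = 1, and there is no ∂_2, so H_1 = Z.

H_0 = Z,  H_1 = Z.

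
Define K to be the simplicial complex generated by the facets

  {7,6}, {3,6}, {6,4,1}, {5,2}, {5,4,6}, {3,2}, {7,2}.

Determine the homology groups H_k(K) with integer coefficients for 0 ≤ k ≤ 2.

Take the total order 1 < 2 < 3 < 4 < 5 < 6 < 7 on the vertex set. Then K (dimension 2) consists of the simplices:

  0-simplices (7): [1], [2], [3], [4], [5], [6], [7]
  1-simplices (10): [1,4], [1,6], [2,3], [2,5], [2,7], [3,6], [4,5], [4,6], [5,6], [6,7]
  2-simplices (2): [1,4,6], [4,5,6]

so the chain groups are C_0 ≅ Z^7, C_1 ≅ Z^10, C_2 ≅ Z^2.

Boundary ∂_1: C_1 → C_0 sends each edge [p,q] (with p < q) to q − p. For instance
  ∂[6,7] = [7] − [6].
The resulting 7×10 matrix has rank 6, and its Smith normal form has invariant factors (1,1,1,1,1,1).

The boundary map ∂_2: C_2 → C_1 sends each 2-simplex [p,q,r] to [q,r] − [p,r] + [p,q]. For instance
  ∂[1,4,6] = [4,6] − [1,6] + [1,4],
  ∂[4,5,6] = [5,6] − [4,6] + [4,5].
The 10×2 boundary matrix has rank 2 and Smith normal form diag(1,1).

Computing H_k = (kernel of ∂_k) / (image of ∂_{k+1}):

  H_0: rank C_0 − rank ∂_1 = 7 − 6 = 1, and the invariant factors of ∂_1 are all 1, so H_0 ≅ Z.
  H_1: rank ker ∂_1 − rank ∂_2 = (10 − 6) − 2 = 2, and the invariant factors of ∂_2 are all 1, so H_1 ≅ Z^2.
  H_2: rank ker ∂_2 − rank ∂_3 = (2 − 2) − 0 = 0, and there is no ∂_3, so H_2 ≅ 0.

H_0 ≅ Z,  H_1 ≅ Z^2,  H_2 = 0.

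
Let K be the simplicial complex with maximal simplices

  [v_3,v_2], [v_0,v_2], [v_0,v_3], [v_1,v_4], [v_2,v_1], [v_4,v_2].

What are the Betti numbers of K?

Order the vertices as v_0 < v_1 < v_2 < v_3 < v_4. Listing each simplex with vertices in this order, K has dimension 1 with simplices:

  0-simplices (5): [v_0], [v_1], [v_2], [v_3], [v_4]
  1-simplices (6): [v_0,v_2], [v_0,v_3], [v_1,v_2], [v_1,v_4], [v_2,v_3], [v_2,v_4]

so the chain groups are C_0 ≅ Z^5, C_1 ≅ Z^6.

∂_1: C_1 → C_0 is given by ∂[p,q] = [q] − [p].
As a 5×6 matrix over Z this has rank 4, with invariant factors (1,1,1,1).

From H_k ≅ ker(∂_k) / im(∂_{k+1}) we obtain:

  H_0: rank C_0 − rank ∂_1 = 5 − 4 = 1, and the invariant factors of ∂_1 are all 1, so H_0 ≅ Z.
  H_1: rank ker ∂_1 − rank ∂_2 = (6 − 4) − 0 = 2, and there is no ∂_2, so H_1 ≅ Z^2.

(K is a triangulation of a wedge of 2 circles.)

Hence the Betti numbers are b_0 = 1, b_1 = 2.

b_0 = 1, b_1 = 2.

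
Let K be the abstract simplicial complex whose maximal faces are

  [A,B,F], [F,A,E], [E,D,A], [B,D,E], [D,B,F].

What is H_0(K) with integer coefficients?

K has 5 vertices, 10 edges, 5 triangles.
rank ∂_0 = 0, rank ∂_1 = 4 ⇒ b_0 = 5 − 0 − 4 = 1; all invariant factors of ∂_1 are 1 so no torsion. So H_0 = Z.

H_0 = Z.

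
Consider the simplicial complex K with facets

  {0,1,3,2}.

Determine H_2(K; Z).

K has 4 vertices, 6 edges, 4 triangles, 1 3-simplex.
rank ∂_2 = 3, rank ∂_3 = 1 ⇒ b_2 = 4 − 3 − 1 = 0; all invariant factors of ∂_3 are 1 so no torsion. So H_2 = 0.

H_2 ≅ 0.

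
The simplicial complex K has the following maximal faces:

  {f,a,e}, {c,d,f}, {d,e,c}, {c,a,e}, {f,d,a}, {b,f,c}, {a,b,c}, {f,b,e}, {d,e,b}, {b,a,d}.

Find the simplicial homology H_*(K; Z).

H_0 = Z,  H_1 = Z/2,  H_2 = 0.

We work with the vertex ordering a < b < c < d < e < f. The simplices of K, each written with vertices in increasing order, are:

  0-simplices (6): a, b, c, d, e, f
  1-simplices (15): ab, ac, ad, ae, af, bc, bd, be, bf, cd, ce, cf, de, df, ef
  2-simplices (10): abc, abd, ace, adf, aef, bcf, bde, bef, cde, cdf

Hence C_0 ≅ Z^6, C_1 ≅ Z^15, C_2 ≅ Z^10.

The boundary map ∂_1: C_1 → C_0 sends each edge [p,q] (with p < q) to q − p. For instance
  ∂cf = f − c.
The 6×15 boundary matrix has rank 5 and Smith normal form diag(1,1,1,1,1).

∂_2: C_2 → C_1 acts by ∂[p,q,r] = [q,r] − [p,r] + [p,q]. For instance
  ∂ace = ce − ae + ac,
  ∂bde = de − be + bd.
The 15×10 boundary matrix has rank 10 and Smith normal form diag(1,1,1,1,1,1,1,1,1,2).

Now H_k = ker ∂_k / im ∂_{k+1}, so:

  H_0: rank C_0 − rank ∂_1 = 6 − 5 = 1, and the invariant factors of ∂_1 are all 1, so H_0 ≅ Z.
  H_1: rank ker ∂_1 − rank ∂_2 = (15 − 5) − 10 = 0, and ∂_2 has invariant factor 2 > 1, so H_1 ≅ Z/2.
  H_2: rank ker ∂_2 − rank ∂_3 = (10 − 10) − 0 = 0, and there is no ∂_3, so H_2 ≅ 0.

(K is a triangulation of the real projective plane RP^2.)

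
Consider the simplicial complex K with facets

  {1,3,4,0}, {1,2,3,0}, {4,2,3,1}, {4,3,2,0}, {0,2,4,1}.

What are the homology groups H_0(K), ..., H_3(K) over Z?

Take the total order 0 < 1 < 2 < 3 < 4 on the vertex set. Then K (dimension 3) consists of the simplices:

  0-simplices (5): [0], [1], [2], [3], [4]
  1-simplices (10): [0,1], [0,2], [0,3], [0,4], [1,2], [1,3], [1,4], [2,3], [2,4], [3,4]
  2-simplices (10): [0,1,2], [0,1,3], [0,1,4], [0,2,3], [0,2,4], [0,3,4], [1,2,3], [1,2,4], [1,3,4], [2,3,4]
  3-simplices (5): [0,1,2,3], [0,1,2,4], [0,1,3,4], [0,2,3,4], [1,2,3,4]

Hence C_0 ≅ Z^5, C_1 ≅ Z^10, C_2 ≅ Z^10, C_3 ≅ Z^5.

Boundary ∂_1: C_1 → C_0 sends each edge [p,q] (with p < q) to q − p.
This gives a 5×10 integer matrix of rank 4; reducing to Smith normal form yields diagonal entries (1,1,1,1).

The boundary map ∂_2: C_2 → C_1 maps a triangle to the signed sum of its edges. For instance
  ∂[1,3,4] = [3,4] − [1,4] + [1,3],
  ∂[1,2,4] = [2,4] − [1,4] + [1,2].
The 10×10 boundary matrix has rank 6 and Smith normal form diag(1,1,1,1,1,1).

Boundary ∂_3: C_3 → C_2 sends each 3-simplex σ to the alternating sum Σ_i (−1)^i (σ with its i-th vertex removed). For instance
  ∂[0,1,2,3] = [1,2,3] − [0,2,3] + [0,1,3] − [0,1,2],
  ∂[0,1,2,4] = [1,2,4] − [0,2,4] + [0,1,4] − [0,1,2].
The resulting 10×5 matrix has rank 4, and its Smith normal form has invariant factors (1,1,1,1).

Reading off H_k = ker ∂_k / im ∂_{k+1}:

  H_0: rank C_0 − rank ∂_1 = 5 − 4 = 1, and the invariant factors of ∂_1 are all 1, so H_0 = Z.
  H_1: rank ker ∂_1 − rank ∂_2 = (10 − 4) − 6 = 0, and the invariant factors of ∂_2 are all 1, so H_1 = 0.
  H_2: rank ker ∂_2 − rank ∂_3 = (10 − 6) − 4 = 0, and the invariant factors of ∂_3 are all 1, so H_2 = 0.
  H_3: rank ker ∂_3 − rank ∂_4 = (5 − 4) − 0 = 1, and there is no ∂_4, so H_3 = Z.

As a check, the Euler characteristic is 5 − 10 + 10 − 5 = 0, which agrees with 1 − 0 + 0 − 1 = 0.

H_0 ≅ Z,  H_1 = 0,  H_2 = 0,  H_3 ≅ Z.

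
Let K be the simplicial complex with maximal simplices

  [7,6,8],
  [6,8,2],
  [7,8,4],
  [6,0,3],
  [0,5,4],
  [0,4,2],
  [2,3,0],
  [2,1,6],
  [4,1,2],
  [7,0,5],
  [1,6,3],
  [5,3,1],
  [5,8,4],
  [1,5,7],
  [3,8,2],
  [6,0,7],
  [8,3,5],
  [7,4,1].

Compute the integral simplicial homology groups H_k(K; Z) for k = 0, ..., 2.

H_0 ≅ Z,  H_1 ≅ Z ⊕ Z/2,  H_2 = 0.

We work with the vertex ordering 0 < 1 < 2 < 3 < 4 < 5 < 6 < 7 < 8. The simplices of K, each written with vertices in increasing order, are:

  0-simplices (9): [0], [1], [2], [3], [4], [5], [6], [7], [8]
  1-simplices (27): (27 of them)
  2-simplices (18): [0,2,3], [0,2,4], [0,3,6], [0,4,5], [0,5,7], [0,6,7], [1,2,4], [1,2,6], [1,3,5], [1,3,6], [1,4,7], [1,5,7], [2,3,8], [2,6,8], [3,5,8], [4,5,8], [4,7,8], [6,7,8]

so the chain groups are C_0 ≅ Z^9, C_1 ≅ Z^27, C_2 ≅ Z^18.

∂_1: C_1 → C_0 sends each edge [p,q] (with p < q) to q − p. For instance
  ∂[1,5] = [5] − [1].
The resulting 9×27 matrix has rank 8, and its Smith normal form has invariant factors (1,1,1,1,1,1,1,1).

∂_2: C_2 → C_1 sends each 2-simplex [p,q,r] to [q,r] − [p,r] + [p,q]. For instance
  ∂[1,4,7] = [4,7] − [1,7] + [1,4],
  ∂[6,7,8] = [7,8] − [6,8] + [6,7].
As a 27×18 matrix over Z this has rank 18, with invariant factors (1,1,1,1,1,1,1,1,1,1,1,1,1,1,1,1,1,2).

From H_k ≅ ker(∂_k) / im(∂_{k+1}) we obtain:

  H_0: rank C_0 − rank ∂_1 = 9 − 8 = 1, and the invariant factors of ∂_1 are all 1, so H_0 ≅ Z.
  H_1: rank ker ∂_1 − rank ∂_2 = (27 − 8) − 18 = 1, and ∂_2 has invariant factor 2 > 1, so H_1 ≅ Z ⊕ Z/2.
  H_2: rank ker ∂_2 − rank ∂_3 = (18 − 18) − 0 = 0, and there is no ∂_3, so H_2 ≅ 0.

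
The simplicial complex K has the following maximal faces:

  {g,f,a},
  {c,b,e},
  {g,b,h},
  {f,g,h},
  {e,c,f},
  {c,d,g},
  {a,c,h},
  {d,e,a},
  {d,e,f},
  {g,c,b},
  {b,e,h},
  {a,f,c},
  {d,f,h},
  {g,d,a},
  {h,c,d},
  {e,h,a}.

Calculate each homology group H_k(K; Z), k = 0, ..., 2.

Order the vertices as a < b < c < d < e < f < g < h. Listing each simplex with vertices in this order, K has dimension 2 with simplices:

  0-simplices (8): a, b, c, d, e, f, g, h
  1-simplices (24): ac, ad, ae, af, ag, ah, bc, be, bg, bh, cd, ce, cf, cg, ch, de, df, dg, dh, ef, eh, fg, fh, gh
  2-simplices (16): acf, ach, ade, adg, aeh, afg, bce, bcg, beh, bgh, cdg, cdh, cef, def, dfh, fgh

giving chain groups C_0 ≅ Z^8, C_1 ≅ Z^24, C_2 ≅ Z^16.

∂_1: C_1 → C_0 is given by ∂[p,q] = [q] − [p].
This gives a 8×24 integer matrix of rank 7; reducing to Smith normal form yields diagonal entries (1,1,1,1,1,1,1).

∂_2: C_2 → C_1 maps a triangle to the signed sum of its edges. For instance
  ∂cef = ef − cf + ce,
  ∂bgh = gh − bh + bg.
As a 24×16 matrix over Z this has rank 15, with invariant factors (1,1,1,1,1,1,1,1,1,1,1,1,1,1,1).

Now H_k = ker ∂_k / im ∂_{k+1}, so:

  H_0: rank C_0 − rank ∂_1 = 8 − 7 = 1, and the invariant factors of ∂_1 are all 1, so H_0 ≅ Z.
  H_1: rank ker ∂_1 − rank ∂_2 = (24 − 7) − 15 = 2, and the invariant factors of ∂_2 are all 1, so H_1 ≅ Z^2.
  H_2: rank ker ∂_2 − rank ∂_3 = (16 − 15) − 0 = 1, and there is no ∂_3, so H_2 ≅ Z.

As a check, the Euler characteristic is 8 − 24 + 16 = 0, which agrees with 1 − 2 + 1 = 0.
(K is a triangulation of the torus T^2.)

H_0 ≅ Z,  H_1 ≅ Z^2,  H_2 ≅ Z.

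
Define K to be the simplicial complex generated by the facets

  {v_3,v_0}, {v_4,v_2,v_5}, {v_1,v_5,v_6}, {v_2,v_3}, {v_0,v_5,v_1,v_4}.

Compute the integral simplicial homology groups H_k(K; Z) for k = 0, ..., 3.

H_0 ≅ Z,  H_1 ≅ Z,  H_2 = 0,  H_3 = 0.

Take the total order v_0 < v_1 < v_2 < v_3 < v_4 < v_5 < v_6 on the vertex set. Then K (dimension 3) consists of the simplices:

  0-simplices (7): [v_0], [v_1], [v_2], [v_3], [v_4], [v_5], [v_6]
  1-simplices (12): [v_0,v_1], [v_0,v_3], [v_0,v_4], [v_0,v_5], [v_1,v_4], [v_1,v_5], [v_1,v_6], [v_2,v_3], [v_2,v_4], [v_2,v_5], [v_4,v_5], [v_5,v_6]
  2-simplices (6): [v_0,v_1,v_4], [v_0,v_1,v_5], [v_0,v_4,v_5], [v_1,v_4,v_5], [v_1,v_5,v_6], [v_2,v_4,v_5]
  3-simplices (1): [v_0,v_1,v_4,v_5]

so the chain groups are C_0 ≅ Z^7, C_1 ≅ Z^12, C_2 ≅ Z^6, C_3 ≅ Z^1.

Boundary ∂_1: C_1 → C_0 maps an edge to its endpoints' difference, ∂[p,q] = q − p. For instance
  ∂[v_1,v_5] = [v_5] − [v_1].
The resulting 7×12 matrix has rank 6, and its Smith normal form has invariant factors (1,1,1,1,1,1).

∂_2: C_2 → C_1 sends each 2-simplex [p,q,r] to [q,r] − [p,r] + [p,q]. For instance
  ∂[v_0,v_4,v_5] = [v_4,v_5] − [v_0,v_5] + [v_0,v_4],
  ∂[v_2,v_4,v_5] = [v_4,v_5] − [v_2,v_5] + [v_2,v_4].
As a 12×6 matrix over Z this has rank 5, with invariant factors (1,1,1,1,1).

Boundary ∂_3: C_3 → C_2 sends each 3-simplex σ to the alternating sum Σ_i (−1)^i (σ with its i-th vertex removed). For instance
  ∂[v_0,v_1,v_4,v_5] = [v_1,v_4,v_5] − [v_0,v_4,v_5] + [v_0,v_1,v_5] − [v_0,v_1,v_4].
This gives a 6×1 integer matrix of rank 1; reducing to Smith normal form yields diagonal entries (1).

Computing H_k = (kernel of ∂_k) / (image of ∂_{k+1}):

  H_0: rank C_0 − rank ∂_1 = 7 − 6 = 1, and the invariant factors of ∂_1 are all 1, so H_0 = Z.
  H_1: rank ker ∂_1 − rank ∂_2 = (12 − 6) − 5 = 1, and the invariant factors of ∂_2 are all 1, so H_1 = Z.
  H_2: rank ker ∂_2 − rank ∂_3 = (6 − 5) − 1 = 0, and the invariant factors of ∂_3 are all 1, so H_2 = 0.
  H_3: rank ker ∂_3 − rank ∂_4 = (1 − 1) − 0 = 0, and there is no ∂_4, so H_3 = 0.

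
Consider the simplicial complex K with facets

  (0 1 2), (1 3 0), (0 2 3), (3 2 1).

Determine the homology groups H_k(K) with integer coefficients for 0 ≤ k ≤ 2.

Order the vertices as 0 < 1 < 2 < 3. Listing each simplex with vertices in this order, K has dimension 2 with simplices:

  0-simplices (4): [0], [1], [2], [3]
  1-simplices (6): [0,1], [0,2], [0,3], [1,2], [1,3], [2,3]
  2-simplices (4): [0,1,2], [0,1,3], [0,2,3], [1,2,3]

Hence C_0 ≅ Z^4, C_1 ≅ Z^6, C_2 ≅ Z^4.

Boundary ∂_1: C_1 → C_0 sends each edge [p,q] (with p < q) to q − p.
The resulting 4×6 matrix has rank 3, and its Smith normal form has invariant factors (1,1,1).

∂_2: C_2 → C_1 maps a triangle to the signed sum of its edges. For instance
  ∂[0,2,3] = [2,3] − [0,3] + [0,2],
  ∂[0,1,2] = [1,2] − [0,2] + [0,1].
This gives a 6×4 integer matrix of rank 3; reducing to Smith normal form yields diagonal entries (1,1,1).

Computing H_k = (kernel of ∂_k) / (image of ∂_{k+1}):

  H_0: rank C_0 − rank ∂_1 = 4 − 3 = 1, and the invariant factors of ∂_1 are all 1, so H_0 ≅ Z.
  H_1: rank ker ∂_1 − rank ∂_2 = (6 − 3) − 3 = 0, and the invariant factors of ∂_2 are all 1, so H_1 ≅ 0.
  H_2: rank ker ∂_2 − rank ∂_3 = (4 − 3) − 0 = 1, and there is no ∂_3, so H_2 ≅ Z.

H_0 = Z,  H_1 = 0,  H_2 = Z.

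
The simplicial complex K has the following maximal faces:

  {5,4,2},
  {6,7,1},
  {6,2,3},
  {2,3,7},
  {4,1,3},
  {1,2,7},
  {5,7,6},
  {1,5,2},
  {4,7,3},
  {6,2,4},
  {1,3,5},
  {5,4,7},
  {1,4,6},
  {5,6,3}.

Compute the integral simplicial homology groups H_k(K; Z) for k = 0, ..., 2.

H_0 ≅ Z,  H_1 ≅ Z^2,  H_2 ≅ Z.

We work with the vertex ordering 1 < 2 < 3 < 4 < 5 < 6 < 7. The simplices of K, each written with vertices in increasing order, are:

  0-simplices (7): [1], [2], [3], [4], [5], [6], [7]
  1-simplices (21): [1,2], [1,3], [1,4], [1,5], [1,6], [1,7], [2,3], [2,4], [2,5], [2,6], [2,7], [3,4], [3,5], [3,6], [3,7], [4,5], [4,6], [4,7], [5,6], [5,7], [6,7]
  2-simplices (14): [1,2,5], [1,2,7], [1,3,4], [1,3,5], [1,4,6], [1,6,7], [2,3,6], [2,3,7], [2,4,5], [2,4,6], [3,4,7], [3,5,6], [4,5,7], [5,6,7]

Hence C_0 ≅ Z^7, C_1 ≅ Z^21, C_2 ≅ Z^14.

The boundary map ∂_1: C_1 → C_0 is given by ∂[p,q] = [q] − [p].
The 7×21 boundary matrix has rank 6 and Smith normal form diag(1,1,1,1,1,1).

Boundary ∂_2: C_2 → C_1 maps a triangle to the signed sum of its edges. For instance
  ∂[1,6,7] = [6,7] − [1,7] + [1,6],
  ∂[1,2,5] = [2,5] − [1,5] + [1,2].
The 21×14 boundary matrix has rank 13 and Smith normal form diag(1,1,1,1,1,1,1,1,1,1,1,1,1).

Computing H_k = (kernel of ∂_k) / (image of ∂_{k+1}):

  H_0: rank C_0 − rank ∂_1 = 7 − 6 = 1, and the invariant factors of ∂_1 are all 1, so H_0 = Z.
  H_1: rank ker ∂_1 − rank ∂_2 = (21 − 6) − 13 = 2, and the invariant factors of ∂_2 are all 1, so H_1 = Z^2.
  H_2: rank ker ∂_2 − rank ∂_3 = (14 − 13) − 0 = 1, and there is no ∂_3, so H_2 = Z.

(K is a triangulation of the torus T^2.)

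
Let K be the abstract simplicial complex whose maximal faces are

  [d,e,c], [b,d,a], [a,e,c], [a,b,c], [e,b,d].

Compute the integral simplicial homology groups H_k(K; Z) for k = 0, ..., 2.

Take the total order a < b < c < d < e on the vertex set. Then K (dimension 2) consists of the simplices:

  0-simplices (5): a, b, c, d, e
  1-simplices (10): ab, ac, ad, ae, bc, bd, be, cd, ce, de
  2-simplices (5): abc, abd, ace, bde, cde

so the chain groups are C_0 ≅ Z^5, C_1 ≅ Z^10, C_2 ≅ Z^5.

∂_1: C_1 → C_0 is given by ∂[p,q] = [q] − [p].
This gives a 5×10 integer matrix of rank 4; reducing to Smith normal form yields diagonal entries (1,1,1,1).

The boundary map ∂_2: C_2 → C_1 sends each 2-simplex [p,q,r] to [q,r] − [p,r] + [p,q]. For instance
  ∂ace = ce − ae + ac,
  ∂bde = de − be + bd.
This gives a 10×5 integer matrix of rank 5; reducing to Smith normal form yields diagonal entries (1,1,1,1,1).

Computing H_k = (kernel of ∂_k) / (image of ∂_{k+1}):

  H_0: rank C_0 − rank ∂_1 = 5 − 4 = 1, and the invariant factors of ∂_1 are all 1, so H_0 = Z.
  H_1: rank ker ∂_1 − rank ∂_2 = (10 − 4) − 5 = 1, and the invariant factors of ∂_2 are all 1, so H_1 = Z.
  H_2: rank ker ∂_2 − rank ∂_3 = (5 − 5) − 0 = 0, and there is no ∂_3, so H_2 = 0.

(K is a triangulation of the Möbius band.)

H_0 ≅ Z,  H_1 ≅ Z,  H_2 = 0.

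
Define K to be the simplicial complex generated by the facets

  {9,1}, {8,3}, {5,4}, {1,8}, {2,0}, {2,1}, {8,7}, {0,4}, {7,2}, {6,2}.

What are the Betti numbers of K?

Fix the vertex order 0 < 1 < 2 < 3 < 4 < 5 < 6 < 7 < 8 < 9 and write every simplex with vertices in increasing order. Then dim K = 1 and the simplices of K are:

  0-simplices (10): [0], [1], [2], [3], [4], [5], [6], [7], [8], [9]
  1-simplices (10): [0,2], [0,4], [1,2], [1,8], [1,9], [2,6], [2,7], [3,8], [4,5], [7,8]

giving chain groups C_0 ≅ Z^10, C_1 ≅ Z^10.

The boundary map ∂_1: C_1 → C_0 maps an edge to its endpoints' difference, ∂[p,q] = q − p. For instance
  ∂[0,2] = [2] − [0].
The resulting 10×10 matrix has rank 9, and its Smith normal form has invariant factors (1,1,1,1,1,1,1,1,1).

Computing H_k = (kernel of ∂_k) / (image of ∂_{k+1}):

  H_0: rank C_0 − rank ∂_1 = 10 − 9 = 1, and the invariant factors of ∂_1 are all 1, so H_0 = Z.
  H_1: rank ker ∂_1 − rank ∂_2 = (10 − 9) − 0 = 1, and there is no ∂_2, so H_1 = Z.

As a check, the Euler characteristic is 10 − 10 = 0, which agrees with 1 − 1 = 0.

Hence the Betti numbers are b_0 = 1, b_1 = 1.

b_0 = 1, b_1 = 1.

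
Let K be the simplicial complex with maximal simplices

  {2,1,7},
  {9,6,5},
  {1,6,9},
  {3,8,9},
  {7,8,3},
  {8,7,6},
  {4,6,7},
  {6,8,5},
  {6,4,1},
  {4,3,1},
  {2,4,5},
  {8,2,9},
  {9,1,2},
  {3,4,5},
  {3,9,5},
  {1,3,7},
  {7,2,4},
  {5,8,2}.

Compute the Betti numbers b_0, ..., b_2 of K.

Fix the vertex order 1 < 2 < 3 < 4 < 5 < 6 < 7 < 8 < 9 and write every simplex with vertices in increasing order. Then dim K = 2 and the simplices of K are:

  0-simplices (9): [1], [2], [3], [4], [5], [6], [7], [8], [9]
  1-simplices (27): (27 of them)
  2-simplices (18): [1,2,7], [1,2,9], [1,3,4], [1,3,7], [1,4,6], [1,6,9], [2,4,5], [2,4,7], [2,5,8], [2,8,9], [3,4,5], [3,5,9], [3,7,8], [3,8,9], [4,6,7], [5,6,8], [5,6,9], [6,7,8]

giving chain groups C_0 ≅ Z^9, C_1 ≅ Z^27, C_2 ≅ Z^18.

The boundary map ∂_1: C_1 → C_0 maps an edge to its endpoints' difference, ∂[p,q] = q − p. For instance
  ∂[8,9] = [9] − [8].
As a 9×27 matrix over Z this has rank 8, with invariant factors (1,1,1,1,1,1,1,1).

∂_2: C_2 → C_1 maps a triangle to the signed sum of its edges. For instance
  ∂[1,3,4] = [3,4] − [1,4] + [1,3],
  ∂[2,4,7] = [4,7] − [2,7] + [2,4].
The resulting 27×18 matrix has rank 18, and its Smith normal form has invariant factors (1,1,1,1,1,1,1,1,1,1,1,1,1,1,1,1,1,2).

Reading off H_k = ker ∂_k / im ∂_{k+1}:

  H_0: rank C_0 − rank ∂_1 = 9 − 8 = 1, and the invariant factors of ∂_1 are all 1, so H_0 = Z.
  H_1: rank ker ∂_1 − rank ∂_2 = (27 − 8) − 18 = 1, and ∂_2 has invariant factor 2 > 1, so H_1 = Z ⊕ Z/2.
  H_2: rank ker ∂_2 − rank ∂_3 = (18 − 18) − 0 = 0, and there is no ∂_3, so H_2 = 0.

As a check, the Euler characteristic is 9 − 27 + 18 = 0, which agrees with 1 − 1 + 0 = 0.
(K is a triangulation of the Klein bottle.)

Hence the Betti numbers are b_0 = 1, b_1 = 1, b_2 = 0.

b_0 = 1, b_1 = 1, b_2 = 0.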